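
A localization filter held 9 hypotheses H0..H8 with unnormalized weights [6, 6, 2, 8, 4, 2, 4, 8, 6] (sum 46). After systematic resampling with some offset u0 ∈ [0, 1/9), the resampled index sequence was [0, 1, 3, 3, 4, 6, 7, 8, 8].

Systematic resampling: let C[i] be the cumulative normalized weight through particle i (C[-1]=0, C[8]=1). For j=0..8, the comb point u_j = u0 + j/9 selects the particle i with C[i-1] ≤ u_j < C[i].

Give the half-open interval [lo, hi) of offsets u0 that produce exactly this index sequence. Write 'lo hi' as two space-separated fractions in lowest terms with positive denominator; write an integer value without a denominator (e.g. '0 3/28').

C = [3/23, 6/23, 7/23, 11/23, 13/23, 14/23, 16/23, 20/23, 1]
j=0 picked index 0: u0 ∈ [0, 3/23)
j=1 picked index 1: u0 ∈ [4/207, 31/207)
j=2 picked index 3: u0 ∈ [17/207, 53/207)
j=3 picked index 3: u0 ∈ [-2/69, 10/69)
j=4 picked index 4: u0 ∈ [7/207, 25/207)
j=5 picked index 6: u0 ∈ [11/207, 29/207)
j=6 picked index 7: u0 ∈ [2/69, 14/69)
j=7 picked index 8: u0 ∈ [19/207, 2/9)
j=8 picked index 8: u0 ∈ [-4/207, 1/9)
intersection: [19/207, 1/9)

19/207 1/9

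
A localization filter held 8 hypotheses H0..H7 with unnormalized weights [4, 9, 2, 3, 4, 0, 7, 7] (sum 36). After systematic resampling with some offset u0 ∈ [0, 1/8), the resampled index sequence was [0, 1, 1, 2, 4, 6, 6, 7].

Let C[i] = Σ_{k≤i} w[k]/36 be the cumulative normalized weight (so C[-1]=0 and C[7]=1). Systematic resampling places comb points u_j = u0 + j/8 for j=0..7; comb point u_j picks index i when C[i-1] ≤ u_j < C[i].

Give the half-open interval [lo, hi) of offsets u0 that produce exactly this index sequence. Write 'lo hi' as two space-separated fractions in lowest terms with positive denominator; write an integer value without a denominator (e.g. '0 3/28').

C = [1/9, 13/36, 5/12, 1/2, 11/18, 11/18, 29/36, 1]
j=0 picked index 0: u0 ∈ [0, 1/9)
j=1 picked index 1: u0 ∈ [-1/72, 17/72)
j=2 picked index 1: u0 ∈ [-5/36, 1/9)
j=3 picked index 2: u0 ∈ [-1/72, 1/24)
j=4 picked index 4: u0 ∈ [0, 1/9)
j=5 picked index 6: u0 ∈ [-1/72, 13/72)
j=6 picked index 6: u0 ∈ [-5/36, 1/18)
j=7 picked index 7: u0 ∈ [-5/72, 1/8)
intersection: [0, 1/24)

0 1/24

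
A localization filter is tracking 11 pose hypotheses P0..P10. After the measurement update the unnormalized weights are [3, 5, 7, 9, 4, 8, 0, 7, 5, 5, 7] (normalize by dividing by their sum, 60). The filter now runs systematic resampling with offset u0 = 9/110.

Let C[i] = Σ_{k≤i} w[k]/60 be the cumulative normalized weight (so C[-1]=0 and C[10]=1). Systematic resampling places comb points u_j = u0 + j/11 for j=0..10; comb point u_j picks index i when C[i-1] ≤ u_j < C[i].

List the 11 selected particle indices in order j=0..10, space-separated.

1 2 3 3 4 5 7 8 9 10 10

C = [1/20, 2/15, 1/4, 2/5, 7/15, 3/5, 3/5, 43/60, 4/5, 53/60, 1]
j=0: u_0=9/110 ∈ [1/20, 2/15) → index 1
j=1: u_1=19/110 ∈ [2/15, 1/4) → index 2
j=2: u_2=29/110 ∈ [1/4, 2/5) → index 3
j=3: u_3=39/110 ∈ [1/4, 2/5) → index 3
j=4: u_4=49/110 ∈ [2/5, 7/15) → index 4
j=5: u_5=59/110 ∈ [7/15, 3/5) → index 5
j=6: u_6=69/110 ∈ [3/5, 43/60) → index 7
j=7: u_7=79/110 ∈ [43/60, 4/5) → index 8
j=8: u_8=89/110 ∈ [4/5, 53/60) → index 9
j=9: u_9=9/10 ∈ [53/60, 1) → index 10
j=10: u_10=109/110 ∈ [53/60, 1) → index 10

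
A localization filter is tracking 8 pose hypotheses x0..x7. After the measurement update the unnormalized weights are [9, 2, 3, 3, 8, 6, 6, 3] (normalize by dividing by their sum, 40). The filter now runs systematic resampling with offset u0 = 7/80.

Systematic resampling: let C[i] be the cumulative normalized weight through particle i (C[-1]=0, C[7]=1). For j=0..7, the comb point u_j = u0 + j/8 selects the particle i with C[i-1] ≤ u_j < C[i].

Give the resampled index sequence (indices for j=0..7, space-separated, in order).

0 0 2 4 4 5 6 7

C = [9/40, 11/40, 7/20, 17/40, 5/8, 31/40, 37/40, 1]
j=0: u_0=7/80 ∈ [0, 9/40) → index 0
j=1: u_1=17/80 ∈ [0, 9/40) → index 0
j=2: u_2=27/80 ∈ [11/40, 7/20) → index 2
j=3: u_3=37/80 ∈ [17/40, 5/8) → index 4
j=4: u_4=47/80 ∈ [17/40, 5/8) → index 4
j=5: u_5=57/80 ∈ [5/8, 31/40) → index 5
j=6: u_6=67/80 ∈ [31/40, 37/40) → index 6
j=7: u_7=77/80 ∈ [37/40, 1) → index 7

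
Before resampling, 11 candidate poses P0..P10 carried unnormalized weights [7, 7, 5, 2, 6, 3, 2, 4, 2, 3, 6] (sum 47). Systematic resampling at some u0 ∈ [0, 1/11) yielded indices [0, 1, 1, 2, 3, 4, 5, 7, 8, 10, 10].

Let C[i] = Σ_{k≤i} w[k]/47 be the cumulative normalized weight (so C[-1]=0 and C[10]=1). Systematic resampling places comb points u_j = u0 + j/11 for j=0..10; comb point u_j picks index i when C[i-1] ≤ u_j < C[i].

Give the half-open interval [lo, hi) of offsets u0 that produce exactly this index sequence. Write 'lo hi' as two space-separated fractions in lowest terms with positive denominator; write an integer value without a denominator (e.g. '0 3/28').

C = [7/47, 14/47, 19/47, 21/47, 27/47, 30/47, 32/47, 36/47, 38/47, 41/47, 1]
j=0 picked index 0: u0 ∈ [0, 7/47)
j=1 picked index 1: u0 ∈ [30/517, 107/517)
j=2 picked index 1: u0 ∈ [-17/517, 60/517)
j=3 picked index 2: u0 ∈ [13/517, 68/517)
j=4 picked index 3: u0 ∈ [21/517, 43/517)
j=5 picked index 4: u0 ∈ [-4/517, 62/517)
j=6 picked index 5: u0 ∈ [15/517, 48/517)
j=7 picked index 7: u0 ∈ [23/517, 67/517)
j=8 picked index 8: u0 ∈ [20/517, 42/517)
j=9 picked index 10: u0 ∈ [28/517, 2/11)
j=10 picked index 10: u0 ∈ [-19/517, 1/11)
intersection: [30/517, 42/517)

30/517 42/517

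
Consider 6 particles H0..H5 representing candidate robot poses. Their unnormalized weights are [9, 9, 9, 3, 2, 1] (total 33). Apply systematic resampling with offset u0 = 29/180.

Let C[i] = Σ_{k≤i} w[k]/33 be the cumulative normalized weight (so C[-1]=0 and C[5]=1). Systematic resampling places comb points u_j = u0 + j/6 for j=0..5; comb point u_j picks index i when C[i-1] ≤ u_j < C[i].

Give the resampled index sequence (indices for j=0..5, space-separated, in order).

C = [3/11, 6/11, 9/11, 10/11, 32/33, 1]
j=0: u_0=29/180 ∈ [0, 3/11) → index 0
j=1: u_1=59/180 ∈ [3/11, 6/11) → index 1
j=2: u_2=89/180 ∈ [3/11, 6/11) → index 1
j=3: u_3=119/180 ∈ [6/11, 9/11) → index 2
j=4: u_4=149/180 ∈ [9/11, 10/11) → index 3
j=5: u_5=179/180 ∈ [32/33, 1) → index 5

0 1 1 2 3 5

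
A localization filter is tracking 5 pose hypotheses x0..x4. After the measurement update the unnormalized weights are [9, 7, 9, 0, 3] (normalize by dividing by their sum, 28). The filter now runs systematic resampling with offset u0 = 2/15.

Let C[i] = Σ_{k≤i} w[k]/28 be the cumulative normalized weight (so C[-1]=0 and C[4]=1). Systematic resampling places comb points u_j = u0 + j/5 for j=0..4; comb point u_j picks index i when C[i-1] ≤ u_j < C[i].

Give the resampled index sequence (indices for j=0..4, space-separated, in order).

C = [9/28, 4/7, 25/28, 25/28, 1]
j=0: u_0=2/15 ∈ [0, 9/28) → index 0
j=1: u_1=1/3 ∈ [9/28, 4/7) → index 1
j=2: u_2=8/15 ∈ [9/28, 4/7) → index 1
j=3: u_3=11/15 ∈ [4/7, 25/28) → index 2
j=4: u_4=14/15 ∈ [25/28, 1) → index 4

0 1 1 2 4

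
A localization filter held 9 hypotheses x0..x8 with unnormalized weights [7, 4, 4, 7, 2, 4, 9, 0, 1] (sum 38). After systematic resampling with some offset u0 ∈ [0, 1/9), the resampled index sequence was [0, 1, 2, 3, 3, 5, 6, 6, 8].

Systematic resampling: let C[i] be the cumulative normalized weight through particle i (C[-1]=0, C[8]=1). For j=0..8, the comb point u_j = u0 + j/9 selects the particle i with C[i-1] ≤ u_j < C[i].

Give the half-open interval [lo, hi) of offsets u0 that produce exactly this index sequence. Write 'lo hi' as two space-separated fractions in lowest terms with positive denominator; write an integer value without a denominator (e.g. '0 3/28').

C = [7/38, 11/38, 15/38, 11/19, 12/19, 14/19, 37/38, 37/38, 1]
j=0 picked index 0: u0 ∈ [0, 7/38)
j=1 picked index 1: u0 ∈ [25/342, 61/342)
j=2 picked index 2: u0 ∈ [23/342, 59/342)
j=3 picked index 3: u0 ∈ [7/114, 14/57)
j=4 picked index 3: u0 ∈ [-17/342, 23/171)
j=5 picked index 5: u0 ∈ [13/171, 31/171)
j=6 picked index 6: u0 ∈ [4/57, 35/114)
j=7 picked index 6: u0 ∈ [-7/171, 67/342)
j=8 picked index 8: u0 ∈ [29/342, 1/9)
intersection: [29/342, 1/9)

29/342 1/9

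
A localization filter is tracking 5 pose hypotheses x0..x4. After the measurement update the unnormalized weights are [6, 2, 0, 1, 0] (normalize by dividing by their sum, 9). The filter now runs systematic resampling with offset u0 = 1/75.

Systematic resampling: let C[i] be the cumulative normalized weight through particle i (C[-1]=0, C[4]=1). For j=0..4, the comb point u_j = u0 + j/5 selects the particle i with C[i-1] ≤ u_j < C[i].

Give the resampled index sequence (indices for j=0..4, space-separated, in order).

C = [2/3, 8/9, 8/9, 1, 1]
j=0: u_0=1/75 ∈ [0, 2/3) → index 0
j=1: u_1=16/75 ∈ [0, 2/3) → index 0
j=2: u_2=31/75 ∈ [0, 2/3) → index 0
j=3: u_3=46/75 ∈ [0, 2/3) → index 0
j=4: u_4=61/75 ∈ [2/3, 8/9) → index 1

0 0 0 0 1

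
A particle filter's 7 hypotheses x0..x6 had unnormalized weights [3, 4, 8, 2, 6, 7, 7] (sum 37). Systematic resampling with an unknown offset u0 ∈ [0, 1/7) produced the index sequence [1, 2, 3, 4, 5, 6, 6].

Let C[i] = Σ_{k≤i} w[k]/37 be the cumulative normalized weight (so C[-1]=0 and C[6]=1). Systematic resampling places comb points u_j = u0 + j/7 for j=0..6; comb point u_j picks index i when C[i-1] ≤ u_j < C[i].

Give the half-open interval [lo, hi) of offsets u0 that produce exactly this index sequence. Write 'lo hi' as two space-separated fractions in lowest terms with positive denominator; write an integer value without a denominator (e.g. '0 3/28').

31/259 1/7

C = [3/37, 7/37, 15/37, 17/37, 23/37, 30/37, 1]
j=0 picked index 1: u0 ∈ [3/37, 7/37)
j=1 picked index 2: u0 ∈ [12/259, 68/259)
j=2 picked index 3: u0 ∈ [31/259, 45/259)
j=3 picked index 4: u0 ∈ [8/259, 50/259)
j=4 picked index 5: u0 ∈ [13/259, 62/259)
j=5 picked index 6: u0 ∈ [25/259, 2/7)
j=6 picked index 6: u0 ∈ [-12/259, 1/7)
intersection: [31/259, 1/7)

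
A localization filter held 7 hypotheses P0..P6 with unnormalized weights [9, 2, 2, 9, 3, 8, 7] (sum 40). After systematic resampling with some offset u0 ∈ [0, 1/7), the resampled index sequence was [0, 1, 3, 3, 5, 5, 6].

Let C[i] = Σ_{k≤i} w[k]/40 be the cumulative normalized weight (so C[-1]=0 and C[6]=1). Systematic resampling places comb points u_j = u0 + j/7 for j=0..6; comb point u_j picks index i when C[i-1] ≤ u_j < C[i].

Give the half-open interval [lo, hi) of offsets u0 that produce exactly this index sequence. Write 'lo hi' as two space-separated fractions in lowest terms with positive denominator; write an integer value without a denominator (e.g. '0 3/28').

C = [9/40, 11/40, 13/40, 11/20, 5/8, 33/40, 1]
j=0 picked index 0: u0 ∈ [0, 9/40)
j=1 picked index 1: u0 ∈ [23/280, 37/280)
j=2 picked index 3: u0 ∈ [11/280, 37/140)
j=3 picked index 3: u0 ∈ [-29/280, 17/140)
j=4 picked index 5: u0 ∈ [3/56, 71/280)
j=5 picked index 5: u0 ∈ [-5/56, 31/280)
j=6 picked index 6: u0 ∈ [-9/280, 1/7)
intersection: [23/280, 31/280)

23/280 31/280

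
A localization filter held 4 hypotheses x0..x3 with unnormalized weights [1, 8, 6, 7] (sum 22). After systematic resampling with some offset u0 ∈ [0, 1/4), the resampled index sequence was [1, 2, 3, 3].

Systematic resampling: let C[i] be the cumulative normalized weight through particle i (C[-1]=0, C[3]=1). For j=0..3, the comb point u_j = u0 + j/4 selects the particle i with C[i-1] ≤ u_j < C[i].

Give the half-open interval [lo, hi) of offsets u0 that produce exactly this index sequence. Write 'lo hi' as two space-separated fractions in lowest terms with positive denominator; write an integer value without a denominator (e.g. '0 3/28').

2/11 1/4

C = [1/22, 9/22, 15/22, 1]
j=0 picked index 1: u0 ∈ [1/22, 9/22)
j=1 picked index 2: u0 ∈ [7/44, 19/44)
j=2 picked index 3: u0 ∈ [2/11, 1/2)
j=3 picked index 3: u0 ∈ [-3/44, 1/4)
intersection: [2/11, 1/4)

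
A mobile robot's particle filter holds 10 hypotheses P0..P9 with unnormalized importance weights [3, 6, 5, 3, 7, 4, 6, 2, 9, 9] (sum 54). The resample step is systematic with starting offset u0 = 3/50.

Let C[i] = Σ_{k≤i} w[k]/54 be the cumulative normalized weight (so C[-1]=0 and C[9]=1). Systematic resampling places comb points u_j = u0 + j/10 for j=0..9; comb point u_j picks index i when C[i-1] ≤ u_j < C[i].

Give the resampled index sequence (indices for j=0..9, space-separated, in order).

1 1 3 4 5 6 7 8 9 9

C = [1/18, 1/6, 7/27, 17/54, 4/9, 14/27, 17/27, 2/3, 5/6, 1]
j=0: u_0=3/50 ∈ [1/18, 1/6) → index 1
j=1: u_1=4/25 ∈ [1/18, 1/6) → index 1
j=2: u_2=13/50 ∈ [7/27, 17/54) → index 3
j=3: u_3=9/25 ∈ [17/54, 4/9) → index 4
j=4: u_4=23/50 ∈ [4/9, 14/27) → index 5
j=5: u_5=14/25 ∈ [14/27, 17/27) → index 6
j=6: u_6=33/50 ∈ [17/27, 2/3) → index 7
j=7: u_7=19/25 ∈ [2/3, 5/6) → index 8
j=8: u_8=43/50 ∈ [5/6, 1) → index 9
j=9: u_9=24/25 ∈ [5/6, 1) → index 9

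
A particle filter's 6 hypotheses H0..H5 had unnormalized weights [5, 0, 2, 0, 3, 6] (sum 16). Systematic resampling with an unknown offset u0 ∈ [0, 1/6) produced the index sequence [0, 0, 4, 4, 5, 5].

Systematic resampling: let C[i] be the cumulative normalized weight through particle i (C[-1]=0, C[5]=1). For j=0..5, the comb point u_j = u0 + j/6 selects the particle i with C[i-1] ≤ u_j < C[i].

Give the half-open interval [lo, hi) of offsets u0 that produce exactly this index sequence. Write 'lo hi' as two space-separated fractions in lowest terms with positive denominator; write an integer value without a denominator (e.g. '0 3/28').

C = [5/16, 5/16, 7/16, 7/16, 5/8, 1]
j=0 picked index 0: u0 ∈ [0, 5/16)
j=1 picked index 0: u0 ∈ [-1/6, 7/48)
j=2 picked index 4: u0 ∈ [5/48, 7/24)
j=3 picked index 4: u0 ∈ [-1/16, 1/8)
j=4 picked index 5: u0 ∈ [-1/24, 1/3)
j=5 picked index 5: u0 ∈ [-5/24, 1/6)
intersection: [5/48, 1/8)

5/48 1/8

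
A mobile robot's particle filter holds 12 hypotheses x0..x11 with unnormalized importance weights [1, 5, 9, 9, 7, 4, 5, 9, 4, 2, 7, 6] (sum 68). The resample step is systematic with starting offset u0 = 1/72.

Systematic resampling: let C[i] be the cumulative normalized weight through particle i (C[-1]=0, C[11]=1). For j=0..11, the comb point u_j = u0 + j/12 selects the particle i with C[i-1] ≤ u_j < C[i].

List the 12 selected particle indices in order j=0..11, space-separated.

C = [1/68, 3/34, 15/68, 6/17, 31/68, 35/68, 10/17, 49/68, 53/68, 55/68, 31/34, 1]
j=0: u_0=1/72 ∈ [0, 1/68) → index 0
j=1: u_1=7/72 ∈ [3/34, 15/68) → index 2
j=2: u_2=13/72 ∈ [3/34, 15/68) → index 2
j=3: u_3=19/72 ∈ [15/68, 6/17) → index 3
j=4: u_4=25/72 ∈ [15/68, 6/17) → index 3
j=5: u_5=31/72 ∈ [6/17, 31/68) → index 4
j=6: u_6=37/72 ∈ [31/68, 35/68) → index 5
j=7: u_7=43/72 ∈ [10/17, 49/68) → index 7
j=8: u_8=49/72 ∈ [10/17, 49/68) → index 7
j=9: u_9=55/72 ∈ [49/68, 53/68) → index 8
j=10: u_10=61/72 ∈ [55/68, 31/34) → index 10
j=11: u_11=67/72 ∈ [31/34, 1) → index 11

0 2 2 3 3 4 5 7 7 8 10 11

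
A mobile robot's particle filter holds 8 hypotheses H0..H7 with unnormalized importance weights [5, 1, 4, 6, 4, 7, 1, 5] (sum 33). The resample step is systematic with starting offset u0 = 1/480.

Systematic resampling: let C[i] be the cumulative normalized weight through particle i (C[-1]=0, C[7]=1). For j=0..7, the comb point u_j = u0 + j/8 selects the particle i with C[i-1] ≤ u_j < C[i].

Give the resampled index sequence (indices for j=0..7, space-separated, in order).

C = [5/33, 2/11, 10/33, 16/33, 20/33, 9/11, 28/33, 1]
j=0: u_0=1/480 ∈ [0, 5/33) → index 0
j=1: u_1=61/480 ∈ [0, 5/33) → index 0
j=2: u_2=121/480 ∈ [2/11, 10/33) → index 2
j=3: u_3=181/480 ∈ [10/33, 16/33) → index 3
j=4: u_4=241/480 ∈ [16/33, 20/33) → index 4
j=5: u_5=301/480 ∈ [20/33, 9/11) → index 5
j=6: u_6=361/480 ∈ [20/33, 9/11) → index 5
j=7: u_7=421/480 ∈ [28/33, 1) → index 7

0 0 2 3 4 5 5 7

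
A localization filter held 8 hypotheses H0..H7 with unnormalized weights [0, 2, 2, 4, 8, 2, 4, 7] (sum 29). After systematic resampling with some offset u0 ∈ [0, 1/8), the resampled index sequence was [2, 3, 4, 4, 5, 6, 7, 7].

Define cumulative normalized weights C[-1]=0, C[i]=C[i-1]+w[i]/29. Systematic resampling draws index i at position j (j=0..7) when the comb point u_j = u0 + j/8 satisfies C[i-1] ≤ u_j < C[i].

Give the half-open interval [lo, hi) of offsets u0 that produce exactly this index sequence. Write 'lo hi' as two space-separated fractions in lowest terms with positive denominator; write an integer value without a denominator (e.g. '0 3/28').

2/29 7/58

C = [0, 2/29, 4/29, 8/29, 16/29, 18/29, 22/29, 1]
j=0 picked index 2: u0 ∈ [2/29, 4/29)
j=1 picked index 3: u0 ∈ [3/232, 35/232)
j=2 picked index 4: u0 ∈ [3/116, 35/116)
j=3 picked index 4: u0 ∈ [-23/232, 41/232)
j=4 picked index 5: u0 ∈ [3/58, 7/58)
j=5 picked index 6: u0 ∈ [-1/232, 31/232)
j=6 picked index 7: u0 ∈ [1/116, 1/4)
j=7 picked index 7: u0 ∈ [-27/232, 1/8)
intersection: [2/29, 7/58)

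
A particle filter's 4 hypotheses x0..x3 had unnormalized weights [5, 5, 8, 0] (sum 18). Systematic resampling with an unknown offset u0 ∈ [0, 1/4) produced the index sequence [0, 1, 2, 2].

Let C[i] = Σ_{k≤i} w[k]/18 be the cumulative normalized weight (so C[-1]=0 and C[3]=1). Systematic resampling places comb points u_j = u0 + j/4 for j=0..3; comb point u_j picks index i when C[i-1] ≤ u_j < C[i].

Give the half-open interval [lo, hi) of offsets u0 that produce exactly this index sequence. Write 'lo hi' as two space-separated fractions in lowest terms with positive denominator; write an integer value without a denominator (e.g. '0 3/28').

1/18 1/4

C = [5/18, 5/9, 1, 1]
j=0 picked index 0: u0 ∈ [0, 5/18)
j=1 picked index 1: u0 ∈ [1/36, 11/36)
j=2 picked index 2: u0 ∈ [1/18, 1/2)
j=3 picked index 2: u0 ∈ [-7/36, 1/4)
intersection: [1/18, 1/4)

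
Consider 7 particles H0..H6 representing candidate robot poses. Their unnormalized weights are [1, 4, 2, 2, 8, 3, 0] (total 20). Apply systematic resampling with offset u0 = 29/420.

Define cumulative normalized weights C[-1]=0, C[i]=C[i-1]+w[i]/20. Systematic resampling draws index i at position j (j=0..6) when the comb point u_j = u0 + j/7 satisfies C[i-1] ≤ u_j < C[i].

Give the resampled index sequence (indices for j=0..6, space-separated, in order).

1 1 3 4 4 4 5

C = [1/20, 1/4, 7/20, 9/20, 17/20, 1, 1]
j=0: u_0=29/420 ∈ [1/20, 1/4) → index 1
j=1: u_1=89/420 ∈ [1/20, 1/4) → index 1
j=2: u_2=149/420 ∈ [7/20, 9/20) → index 3
j=3: u_3=209/420 ∈ [9/20, 17/20) → index 4
j=4: u_4=269/420 ∈ [9/20, 17/20) → index 4
j=5: u_5=47/60 ∈ [9/20, 17/20) → index 4
j=6: u_6=389/420 ∈ [17/20, 1) → index 5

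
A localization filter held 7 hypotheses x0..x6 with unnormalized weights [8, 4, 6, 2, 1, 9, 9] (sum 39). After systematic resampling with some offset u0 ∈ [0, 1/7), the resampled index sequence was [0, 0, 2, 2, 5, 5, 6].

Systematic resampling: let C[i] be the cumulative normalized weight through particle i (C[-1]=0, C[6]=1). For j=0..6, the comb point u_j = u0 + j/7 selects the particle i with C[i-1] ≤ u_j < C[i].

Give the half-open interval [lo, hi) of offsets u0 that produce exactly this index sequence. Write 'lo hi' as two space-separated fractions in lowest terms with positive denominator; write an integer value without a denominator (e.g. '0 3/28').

2/91 3/91

C = [8/39, 4/13, 6/13, 20/39, 7/13, 10/13, 1]
j=0 picked index 0: u0 ∈ [0, 8/39)
j=1 picked index 0: u0 ∈ [-1/7, 17/273)
j=2 picked index 2: u0 ∈ [2/91, 16/91)
j=3 picked index 2: u0 ∈ [-11/91, 3/91)
j=4 picked index 5: u0 ∈ [-3/91, 18/91)
j=5 picked index 5: u0 ∈ [-16/91, 5/91)
j=6 picked index 6: u0 ∈ [-8/91, 1/7)
intersection: [2/91, 3/91)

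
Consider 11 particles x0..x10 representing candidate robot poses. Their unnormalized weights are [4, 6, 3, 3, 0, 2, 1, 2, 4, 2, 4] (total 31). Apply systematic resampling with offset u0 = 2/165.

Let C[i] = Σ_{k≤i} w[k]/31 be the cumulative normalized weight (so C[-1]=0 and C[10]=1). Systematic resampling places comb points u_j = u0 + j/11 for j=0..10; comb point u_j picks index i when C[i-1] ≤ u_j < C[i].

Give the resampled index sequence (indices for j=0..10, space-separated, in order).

0 0 1 1 2 3 5 7 8 9 10

C = [4/31, 10/31, 13/31, 16/31, 16/31, 18/31, 19/31, 21/31, 25/31, 27/31, 1]
j=0: u_0=2/165 ∈ [0, 4/31) → index 0
j=1: u_1=17/165 ∈ [0, 4/31) → index 0
j=2: u_2=32/165 ∈ [4/31, 10/31) → index 1
j=3: u_3=47/165 ∈ [4/31, 10/31) → index 1
j=4: u_4=62/165 ∈ [10/31, 13/31) → index 2
j=5: u_5=7/15 ∈ [13/31, 16/31) → index 3
j=6: u_6=92/165 ∈ [16/31, 18/31) → index 5
j=7: u_7=107/165 ∈ [19/31, 21/31) → index 7
j=8: u_8=122/165 ∈ [21/31, 25/31) → index 8
j=9: u_9=137/165 ∈ [25/31, 27/31) → index 9
j=10: u_10=152/165 ∈ [27/31, 1) → index 10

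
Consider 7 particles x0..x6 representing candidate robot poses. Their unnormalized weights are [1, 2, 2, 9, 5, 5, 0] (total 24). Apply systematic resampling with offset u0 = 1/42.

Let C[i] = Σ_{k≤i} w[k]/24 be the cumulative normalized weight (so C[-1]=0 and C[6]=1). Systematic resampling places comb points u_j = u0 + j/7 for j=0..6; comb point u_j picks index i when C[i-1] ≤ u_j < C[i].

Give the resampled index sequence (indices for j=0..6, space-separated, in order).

0 2 3 3 4 4 5

C = [1/24, 1/8, 5/24, 7/12, 19/24, 1, 1]
j=0: u_0=1/42 ∈ [0, 1/24) → index 0
j=1: u_1=1/6 ∈ [1/8, 5/24) → index 2
j=2: u_2=13/42 ∈ [5/24, 7/12) → index 3
j=3: u_3=19/42 ∈ [5/24, 7/12) → index 3
j=4: u_4=25/42 ∈ [7/12, 19/24) → index 4
j=5: u_5=31/42 ∈ [7/12, 19/24) → index 4
j=6: u_6=37/42 ∈ [19/24, 1) → index 5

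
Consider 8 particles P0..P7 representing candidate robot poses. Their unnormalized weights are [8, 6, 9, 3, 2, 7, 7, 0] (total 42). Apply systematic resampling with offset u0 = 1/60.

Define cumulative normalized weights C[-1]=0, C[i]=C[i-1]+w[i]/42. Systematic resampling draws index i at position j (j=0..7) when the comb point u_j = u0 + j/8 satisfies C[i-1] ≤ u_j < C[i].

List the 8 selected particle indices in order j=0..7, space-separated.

0 0 1 2 2 4 5 6

C = [4/21, 1/3, 23/42, 13/21, 2/3, 5/6, 1, 1]
j=0: u_0=1/60 ∈ [0, 4/21) → index 0
j=1: u_1=17/120 ∈ [0, 4/21) → index 0
j=2: u_2=4/15 ∈ [4/21, 1/3) → index 1
j=3: u_3=47/120 ∈ [1/3, 23/42) → index 2
j=4: u_4=31/60 ∈ [1/3, 23/42) → index 2
j=5: u_5=77/120 ∈ [13/21, 2/3) → index 4
j=6: u_6=23/30 ∈ [2/3, 5/6) → index 5
j=7: u_7=107/120 ∈ [5/6, 1) → index 6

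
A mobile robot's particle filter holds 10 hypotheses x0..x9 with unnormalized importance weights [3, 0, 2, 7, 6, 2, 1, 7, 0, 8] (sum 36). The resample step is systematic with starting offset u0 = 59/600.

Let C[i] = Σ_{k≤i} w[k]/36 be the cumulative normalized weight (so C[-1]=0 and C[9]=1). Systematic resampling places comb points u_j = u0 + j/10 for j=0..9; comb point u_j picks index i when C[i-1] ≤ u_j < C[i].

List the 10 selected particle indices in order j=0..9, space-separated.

2 3 3 4 4 7 7 9 9 9

C = [1/12, 1/12, 5/36, 1/3, 1/2, 5/9, 7/12, 7/9, 7/9, 1]
j=0: u_0=59/600 ∈ [1/12, 5/36) → index 2
j=1: u_1=119/600 ∈ [5/36, 1/3) → index 3
j=2: u_2=179/600 ∈ [5/36, 1/3) → index 3
j=3: u_3=239/600 ∈ [1/3, 1/2) → index 4
j=4: u_4=299/600 ∈ [1/3, 1/2) → index 4
j=5: u_5=359/600 ∈ [7/12, 7/9) → index 7
j=6: u_6=419/600 ∈ [7/12, 7/9) → index 7
j=7: u_7=479/600 ∈ [7/9, 1) → index 9
j=8: u_8=539/600 ∈ [7/9, 1) → index 9
j=9: u_9=599/600 ∈ [7/9, 1) → index 9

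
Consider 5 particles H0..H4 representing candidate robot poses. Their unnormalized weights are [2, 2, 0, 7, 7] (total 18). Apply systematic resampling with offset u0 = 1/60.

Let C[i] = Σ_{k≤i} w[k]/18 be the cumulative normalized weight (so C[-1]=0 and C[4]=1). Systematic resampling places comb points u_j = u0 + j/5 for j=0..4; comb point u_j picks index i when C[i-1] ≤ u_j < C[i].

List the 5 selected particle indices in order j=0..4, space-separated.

0 1 3 4 4

C = [1/9, 2/9, 2/9, 11/18, 1]
j=0: u_0=1/60 ∈ [0, 1/9) → index 0
j=1: u_1=13/60 ∈ [1/9, 2/9) → index 1
j=2: u_2=5/12 ∈ [2/9, 11/18) → index 3
j=3: u_3=37/60 ∈ [11/18, 1) → index 4
j=4: u_4=49/60 ∈ [11/18, 1) → index 4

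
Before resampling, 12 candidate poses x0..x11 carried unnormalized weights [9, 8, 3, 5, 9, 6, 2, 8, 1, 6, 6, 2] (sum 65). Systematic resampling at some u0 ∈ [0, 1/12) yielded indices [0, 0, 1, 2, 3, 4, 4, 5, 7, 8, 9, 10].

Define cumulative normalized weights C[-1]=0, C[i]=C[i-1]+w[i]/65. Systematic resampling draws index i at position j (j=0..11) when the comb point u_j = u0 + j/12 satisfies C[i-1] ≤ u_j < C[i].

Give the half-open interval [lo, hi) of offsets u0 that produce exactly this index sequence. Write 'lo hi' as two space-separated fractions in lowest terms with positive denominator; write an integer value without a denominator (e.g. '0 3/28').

C = [9/65, 17/65, 4/13, 5/13, 34/65, 8/13, 42/65, 10/13, 51/65, 57/65, 63/65, 1]
j=0 picked index 0: u0 ∈ [0, 9/65)
j=1 picked index 0: u0 ∈ [-1/12, 43/780)
j=2 picked index 1: u0 ∈ [-11/390, 37/390)
j=3 picked index 2: u0 ∈ [3/260, 3/52)
j=4 picked index 3: u0 ∈ [-1/39, 2/39)
j=5 picked index 4: u0 ∈ [-5/156, 83/780)
j=6 picked index 4: u0 ∈ [-3/26, 3/130)
j=7 picked index 5: u0 ∈ [-47/780, 5/156)
j=8 picked index 7: u0 ∈ [-4/195, 4/39)
j=9 picked index 8: u0 ∈ [1/52, 9/260)
j=10 picked index 9: u0 ∈ [-19/390, 17/390)
j=11 picked index 10: u0 ∈ [-31/780, 41/780)
intersection: [1/52, 3/130)

1/52 3/130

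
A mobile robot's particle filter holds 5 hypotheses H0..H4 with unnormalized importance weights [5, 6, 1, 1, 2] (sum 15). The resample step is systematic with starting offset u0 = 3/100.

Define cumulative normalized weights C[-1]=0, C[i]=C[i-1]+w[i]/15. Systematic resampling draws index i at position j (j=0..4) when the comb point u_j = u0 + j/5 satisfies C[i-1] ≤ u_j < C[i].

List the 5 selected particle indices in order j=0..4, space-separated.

0 0 1 1 3

C = [1/3, 11/15, 4/5, 13/15, 1]
j=0: u_0=3/100 ∈ [0, 1/3) → index 0
j=1: u_1=23/100 ∈ [0, 1/3) → index 0
j=2: u_2=43/100 ∈ [1/3, 11/15) → index 1
j=3: u_3=63/100 ∈ [1/3, 11/15) → index 1
j=4: u_4=83/100 ∈ [4/5, 13/15) → index 3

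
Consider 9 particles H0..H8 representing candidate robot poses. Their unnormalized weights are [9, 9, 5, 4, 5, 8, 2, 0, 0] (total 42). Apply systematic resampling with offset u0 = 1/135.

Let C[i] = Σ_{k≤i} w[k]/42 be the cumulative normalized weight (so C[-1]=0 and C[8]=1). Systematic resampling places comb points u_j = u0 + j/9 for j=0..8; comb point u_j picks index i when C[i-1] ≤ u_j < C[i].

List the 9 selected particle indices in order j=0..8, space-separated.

C = [3/14, 3/7, 23/42, 9/14, 16/21, 20/21, 1, 1, 1]
j=0: u_0=1/135 ∈ [0, 3/14) → index 0
j=1: u_1=16/135 ∈ [0, 3/14) → index 0
j=2: u_2=31/135 ∈ [3/14, 3/7) → index 1
j=3: u_3=46/135 ∈ [3/14, 3/7) → index 1
j=4: u_4=61/135 ∈ [3/7, 23/42) → index 2
j=5: u_5=76/135 ∈ [23/42, 9/14) → index 3
j=6: u_6=91/135 ∈ [9/14, 16/21) → index 4
j=7: u_7=106/135 ∈ [16/21, 20/21) → index 5
j=8: u_8=121/135 ∈ [16/21, 20/21) → index 5

0 0 1 1 2 3 4 5 5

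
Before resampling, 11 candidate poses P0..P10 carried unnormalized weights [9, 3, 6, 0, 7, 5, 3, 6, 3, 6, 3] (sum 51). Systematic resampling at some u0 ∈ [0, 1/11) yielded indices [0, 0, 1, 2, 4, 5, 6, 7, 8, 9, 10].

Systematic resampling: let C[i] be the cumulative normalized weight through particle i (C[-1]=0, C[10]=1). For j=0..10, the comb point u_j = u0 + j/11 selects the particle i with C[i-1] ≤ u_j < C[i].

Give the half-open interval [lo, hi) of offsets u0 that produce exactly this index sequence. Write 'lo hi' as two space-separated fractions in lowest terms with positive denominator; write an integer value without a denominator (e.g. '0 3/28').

8/187 10/187

C = [3/17, 4/17, 6/17, 6/17, 25/51, 10/17, 11/17, 13/17, 14/17, 16/17, 1]
j=0 picked index 0: u0 ∈ [0, 3/17)
j=1 picked index 0: u0 ∈ [-1/11, 16/187)
j=2 picked index 1: u0 ∈ [-1/187, 10/187)
j=3 picked index 2: u0 ∈ [-7/187, 15/187)
j=4 picked index 4: u0 ∈ [-2/187, 71/561)
j=5 picked index 5: u0 ∈ [20/561, 25/187)
j=6 picked index 6: u0 ∈ [8/187, 19/187)
j=7 picked index 7: u0 ∈ [2/187, 24/187)
j=8 picked index 8: u0 ∈ [7/187, 18/187)
j=9 picked index 9: u0 ∈ [1/187, 23/187)
j=10 picked index 10: u0 ∈ [6/187, 1/11)
intersection: [8/187, 10/187)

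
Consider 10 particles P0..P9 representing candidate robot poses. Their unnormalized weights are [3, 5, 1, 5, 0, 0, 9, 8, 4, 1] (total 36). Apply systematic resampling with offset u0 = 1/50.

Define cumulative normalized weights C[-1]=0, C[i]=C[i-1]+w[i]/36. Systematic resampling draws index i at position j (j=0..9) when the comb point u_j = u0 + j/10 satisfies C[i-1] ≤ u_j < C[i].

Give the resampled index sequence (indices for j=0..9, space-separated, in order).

0 1 1 3 6 6 6 7 7 8

C = [1/12, 2/9, 1/4, 7/18, 7/18, 7/18, 23/36, 31/36, 35/36, 1]
j=0: u_0=1/50 ∈ [0, 1/12) → index 0
j=1: u_1=3/25 ∈ [1/12, 2/9) → index 1
j=2: u_2=11/50 ∈ [1/12, 2/9) → index 1
j=3: u_3=8/25 ∈ [1/4, 7/18) → index 3
j=4: u_4=21/50 ∈ [7/18, 23/36) → index 6
j=5: u_5=13/25 ∈ [7/18, 23/36) → index 6
j=6: u_6=31/50 ∈ [7/18, 23/36) → index 6
j=7: u_7=18/25 ∈ [23/36, 31/36) → index 7
j=8: u_8=41/50 ∈ [23/36, 31/36) → index 7
j=9: u_9=23/25 ∈ [31/36, 35/36) → index 8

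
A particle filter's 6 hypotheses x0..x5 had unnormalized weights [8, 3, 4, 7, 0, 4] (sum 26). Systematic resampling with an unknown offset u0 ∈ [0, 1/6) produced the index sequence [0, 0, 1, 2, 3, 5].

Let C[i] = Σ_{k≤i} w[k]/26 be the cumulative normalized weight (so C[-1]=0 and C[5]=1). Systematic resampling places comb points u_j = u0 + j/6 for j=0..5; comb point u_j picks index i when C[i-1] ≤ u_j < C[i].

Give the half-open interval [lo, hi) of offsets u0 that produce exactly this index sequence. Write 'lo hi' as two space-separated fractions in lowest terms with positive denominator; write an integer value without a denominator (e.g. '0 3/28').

1/78 1/13

C = [4/13, 11/26, 15/26, 11/13, 11/13, 1]
j=0 picked index 0: u0 ∈ [0, 4/13)
j=1 picked index 0: u0 ∈ [-1/6, 11/78)
j=2 picked index 1: u0 ∈ [-1/39, 7/78)
j=3 picked index 2: u0 ∈ [-1/13, 1/13)
j=4 picked index 3: u0 ∈ [-7/78, 7/39)
j=5 picked index 5: u0 ∈ [1/78, 1/6)
intersection: [1/78, 1/13)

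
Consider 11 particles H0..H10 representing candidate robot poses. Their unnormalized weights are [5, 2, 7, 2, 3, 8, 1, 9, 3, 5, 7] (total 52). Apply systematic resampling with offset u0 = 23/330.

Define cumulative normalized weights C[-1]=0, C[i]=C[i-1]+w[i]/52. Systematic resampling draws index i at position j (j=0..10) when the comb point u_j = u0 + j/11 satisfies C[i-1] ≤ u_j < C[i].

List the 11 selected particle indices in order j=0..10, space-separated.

C = [5/52, 7/52, 7/26, 4/13, 19/52, 27/52, 7/13, 37/52, 10/13, 45/52, 1]
j=0: u_0=23/330 ∈ [0, 5/52) → index 0
j=1: u_1=53/330 ∈ [7/52, 7/26) → index 2
j=2: u_2=83/330 ∈ [7/52, 7/26) → index 2
j=3: u_3=113/330 ∈ [4/13, 19/52) → index 4
j=4: u_4=13/30 ∈ [19/52, 27/52) → index 5
j=5: u_5=173/330 ∈ [27/52, 7/13) → index 6
j=6: u_6=203/330 ∈ [7/13, 37/52) → index 7
j=7: u_7=233/330 ∈ [7/13, 37/52) → index 7
j=8: u_8=263/330 ∈ [10/13, 45/52) → index 9
j=9: u_9=293/330 ∈ [45/52, 1) → index 10
j=10: u_10=323/330 ∈ [45/52, 1) → index 10

0 2 2 4 5 6 7 7 9 10 10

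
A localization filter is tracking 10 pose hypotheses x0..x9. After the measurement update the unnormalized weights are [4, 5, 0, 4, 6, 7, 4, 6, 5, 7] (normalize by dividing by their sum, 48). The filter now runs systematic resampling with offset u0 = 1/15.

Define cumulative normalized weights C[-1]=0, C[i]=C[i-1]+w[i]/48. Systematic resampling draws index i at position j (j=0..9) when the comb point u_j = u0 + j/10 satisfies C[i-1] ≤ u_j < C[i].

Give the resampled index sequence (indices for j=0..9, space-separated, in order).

C = [1/12, 3/16, 3/16, 13/48, 19/48, 13/24, 5/8, 3/4, 41/48, 1]
j=0: u_0=1/15 ∈ [0, 1/12) → index 0
j=1: u_1=1/6 ∈ [1/12, 3/16) → index 1
j=2: u_2=4/15 ∈ [3/16, 13/48) → index 3
j=3: u_3=11/30 ∈ [13/48, 19/48) → index 4
j=4: u_4=7/15 ∈ [19/48, 13/24) → index 5
j=5: u_5=17/30 ∈ [13/24, 5/8) → index 6
j=6: u_6=2/3 ∈ [5/8, 3/4) → index 7
j=7: u_7=23/30 ∈ [3/4, 41/48) → index 8
j=8: u_8=13/15 ∈ [41/48, 1) → index 9
j=9: u_9=29/30 ∈ [41/48, 1) → index 9

0 1 3 4 5 6 7 8 9 9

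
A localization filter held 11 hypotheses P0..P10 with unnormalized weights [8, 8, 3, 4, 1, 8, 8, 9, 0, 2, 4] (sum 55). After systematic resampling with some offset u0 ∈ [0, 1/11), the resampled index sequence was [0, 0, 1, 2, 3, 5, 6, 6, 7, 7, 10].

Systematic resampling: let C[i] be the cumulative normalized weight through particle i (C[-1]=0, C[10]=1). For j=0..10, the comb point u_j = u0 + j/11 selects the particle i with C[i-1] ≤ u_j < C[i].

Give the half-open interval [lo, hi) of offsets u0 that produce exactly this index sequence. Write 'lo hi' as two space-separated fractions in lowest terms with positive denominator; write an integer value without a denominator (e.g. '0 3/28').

C = [8/55, 16/55, 19/55, 23/55, 24/55, 32/55, 8/11, 49/55, 49/55, 51/55, 1]
j=0 picked index 0: u0 ∈ [0, 8/55)
j=1 picked index 0: u0 ∈ [-1/11, 3/55)
j=2 picked index 1: u0 ∈ [-2/55, 6/55)
j=3 picked index 2: u0 ∈ [1/55, 4/55)
j=4 picked index 3: u0 ∈ [-1/55, 3/55)
j=5 picked index 5: u0 ∈ [-1/55, 7/55)
j=6 picked index 6: u0 ∈ [2/55, 2/11)
j=7 picked index 6: u0 ∈ [-3/55, 1/11)
j=8 picked index 7: u0 ∈ [0, 9/55)
j=9 picked index 7: u0 ∈ [-1/11, 4/55)
j=10 picked index 10: u0 ∈ [1/55, 1/11)
intersection: [2/55, 3/55)

2/55 3/55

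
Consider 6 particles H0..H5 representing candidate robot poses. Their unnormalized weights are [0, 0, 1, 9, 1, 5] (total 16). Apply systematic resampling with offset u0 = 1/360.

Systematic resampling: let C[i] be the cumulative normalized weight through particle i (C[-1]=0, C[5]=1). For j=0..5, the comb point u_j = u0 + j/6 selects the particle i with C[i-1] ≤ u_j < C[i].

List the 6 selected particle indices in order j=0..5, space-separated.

2 3 3 3 4 5

C = [0, 0, 1/16, 5/8, 11/16, 1]
j=0: u_0=1/360 ∈ [0, 1/16) → index 2
j=1: u_1=61/360 ∈ [1/16, 5/8) → index 3
j=2: u_2=121/360 ∈ [1/16, 5/8) → index 3
j=3: u_3=181/360 ∈ [1/16, 5/8) → index 3
j=4: u_4=241/360 ∈ [5/8, 11/16) → index 4
j=5: u_5=301/360 ∈ [11/16, 1) → index 5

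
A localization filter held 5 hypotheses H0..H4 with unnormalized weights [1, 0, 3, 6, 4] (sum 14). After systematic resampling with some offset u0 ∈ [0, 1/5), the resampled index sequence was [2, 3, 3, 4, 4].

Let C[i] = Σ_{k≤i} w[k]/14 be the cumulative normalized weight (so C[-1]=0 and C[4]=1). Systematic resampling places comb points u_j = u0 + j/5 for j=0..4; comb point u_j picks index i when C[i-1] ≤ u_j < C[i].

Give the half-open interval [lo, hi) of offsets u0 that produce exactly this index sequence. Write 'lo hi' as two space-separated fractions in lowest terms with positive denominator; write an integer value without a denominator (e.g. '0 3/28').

C = [1/14, 1/14, 2/7, 5/7, 1]
j=0 picked index 2: u0 ∈ [1/14, 2/7)
j=1 picked index 3: u0 ∈ [3/35, 18/35)
j=2 picked index 3: u0 ∈ [-4/35, 11/35)
j=3 picked index 4: u0 ∈ [4/35, 2/5)
j=4 picked index 4: u0 ∈ [-3/35, 1/5)
intersection: [4/35, 1/5)

4/35 1/5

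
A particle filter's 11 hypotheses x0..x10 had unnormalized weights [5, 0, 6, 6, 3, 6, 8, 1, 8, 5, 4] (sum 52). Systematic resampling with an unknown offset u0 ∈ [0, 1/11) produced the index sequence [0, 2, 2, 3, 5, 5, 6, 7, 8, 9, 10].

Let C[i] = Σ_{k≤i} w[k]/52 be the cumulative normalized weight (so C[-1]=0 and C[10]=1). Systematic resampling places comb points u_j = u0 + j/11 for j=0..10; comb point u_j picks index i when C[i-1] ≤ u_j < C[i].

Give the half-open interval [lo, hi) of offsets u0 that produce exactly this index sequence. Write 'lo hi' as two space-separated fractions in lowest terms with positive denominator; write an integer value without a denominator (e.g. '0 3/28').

3/143 17/572

C = [5/52, 5/52, 11/52, 17/52, 5/13, 1/2, 17/26, 35/52, 43/52, 12/13, 1]
j=0 picked index 0: u0 ∈ [0, 5/52)
j=1 picked index 2: u0 ∈ [3/572, 69/572)
j=2 picked index 2: u0 ∈ [-49/572, 17/572)
j=3 picked index 3: u0 ∈ [-35/572, 31/572)
j=4 picked index 5: u0 ∈ [3/143, 3/22)
j=5 picked index 5: u0 ∈ [-10/143, 1/22)
j=6 picked index 6: u0 ∈ [-1/22, 31/286)
j=7 picked index 7: u0 ∈ [5/286, 21/572)
j=8 picked index 8: u0 ∈ [-31/572, 57/572)
j=9 picked index 9: u0 ∈ [5/572, 15/143)
j=10 picked index 10: u0 ∈ [2/143, 1/11)
intersection: [3/143, 17/572)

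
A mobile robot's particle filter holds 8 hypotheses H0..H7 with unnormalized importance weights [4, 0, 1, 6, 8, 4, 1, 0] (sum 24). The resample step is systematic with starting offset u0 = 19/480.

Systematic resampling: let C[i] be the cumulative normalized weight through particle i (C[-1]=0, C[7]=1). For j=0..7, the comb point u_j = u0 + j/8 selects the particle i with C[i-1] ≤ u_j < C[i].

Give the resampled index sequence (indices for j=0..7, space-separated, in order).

0 0 3 3 4 4 4 5

C = [1/6, 1/6, 5/24, 11/24, 19/24, 23/24, 1, 1]
j=0: u_0=19/480 ∈ [0, 1/6) → index 0
j=1: u_1=79/480 ∈ [0, 1/6) → index 0
j=2: u_2=139/480 ∈ [5/24, 11/24) → index 3
j=3: u_3=199/480 ∈ [5/24, 11/24) → index 3
j=4: u_4=259/480 ∈ [11/24, 19/24) → index 4
j=5: u_5=319/480 ∈ [11/24, 19/24) → index 4
j=6: u_6=379/480 ∈ [11/24, 19/24) → index 4
j=7: u_7=439/480 ∈ [19/24, 23/24) → index 5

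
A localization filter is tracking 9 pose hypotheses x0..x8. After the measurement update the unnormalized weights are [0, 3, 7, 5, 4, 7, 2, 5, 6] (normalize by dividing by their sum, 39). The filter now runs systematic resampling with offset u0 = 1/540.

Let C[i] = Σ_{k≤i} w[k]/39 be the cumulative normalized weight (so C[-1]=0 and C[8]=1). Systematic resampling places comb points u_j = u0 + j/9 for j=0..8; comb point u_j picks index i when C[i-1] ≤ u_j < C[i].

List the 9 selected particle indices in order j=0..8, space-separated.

C = [0, 1/13, 10/39, 5/13, 19/39, 2/3, 28/39, 11/13, 1]
j=0: u_0=1/540 ∈ [0, 1/13) → index 1
j=1: u_1=61/540 ∈ [1/13, 10/39) → index 2
j=2: u_2=121/540 ∈ [1/13, 10/39) → index 2
j=3: u_3=181/540 ∈ [10/39, 5/13) → index 3
j=4: u_4=241/540 ∈ [5/13, 19/39) → index 4
j=5: u_5=301/540 ∈ [19/39, 2/3) → index 5
j=6: u_6=361/540 ∈ [2/3, 28/39) → index 6
j=7: u_7=421/540 ∈ [28/39, 11/13) → index 7
j=8: u_8=481/540 ∈ [11/13, 1) → index 8

1 2 2 3 4 5 6 7 8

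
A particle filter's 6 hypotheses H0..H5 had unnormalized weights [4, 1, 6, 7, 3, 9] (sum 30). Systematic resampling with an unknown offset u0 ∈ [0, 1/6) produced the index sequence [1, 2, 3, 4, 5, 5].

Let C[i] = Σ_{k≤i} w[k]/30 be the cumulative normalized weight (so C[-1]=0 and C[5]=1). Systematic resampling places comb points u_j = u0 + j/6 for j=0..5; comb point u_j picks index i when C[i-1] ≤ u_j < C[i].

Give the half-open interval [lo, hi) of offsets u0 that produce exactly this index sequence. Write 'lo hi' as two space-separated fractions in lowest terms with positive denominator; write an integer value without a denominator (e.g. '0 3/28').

C = [2/15, 1/6, 11/30, 3/5, 7/10, 1]
j=0 picked index 1: u0 ∈ [2/15, 1/6)
j=1 picked index 2: u0 ∈ [0, 1/5)
j=2 picked index 3: u0 ∈ [1/30, 4/15)
j=3 picked index 4: u0 ∈ [1/10, 1/5)
j=4 picked index 5: u0 ∈ [1/30, 1/3)
j=5 picked index 5: u0 ∈ [-2/15, 1/6)
intersection: [2/15, 1/6)

2/15 1/6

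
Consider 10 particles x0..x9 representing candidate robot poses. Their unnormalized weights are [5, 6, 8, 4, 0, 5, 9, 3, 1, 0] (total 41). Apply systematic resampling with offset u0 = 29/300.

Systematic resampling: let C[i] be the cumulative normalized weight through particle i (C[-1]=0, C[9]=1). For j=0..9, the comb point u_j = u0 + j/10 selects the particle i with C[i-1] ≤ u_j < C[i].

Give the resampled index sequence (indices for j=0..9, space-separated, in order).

C = [5/41, 11/41, 19/41, 23/41, 23/41, 28/41, 37/41, 40/41, 1, 1]
j=0: u_0=29/300 ∈ [0, 5/41) → index 0
j=1: u_1=59/300 ∈ [5/41, 11/41) → index 1
j=2: u_2=89/300 ∈ [11/41, 19/41) → index 2
j=3: u_3=119/300 ∈ [11/41, 19/41) → index 2
j=4: u_4=149/300 ∈ [19/41, 23/41) → index 3
j=5: u_5=179/300 ∈ [23/41, 28/41) → index 5
j=6: u_6=209/300 ∈ [28/41, 37/41) → index 6
j=7: u_7=239/300 ∈ [28/41, 37/41) → index 6
j=8: u_8=269/300 ∈ [28/41, 37/41) → index 6
j=9: u_9=299/300 ∈ [40/41, 1) → index 8

0 1 2 2 3 5 6 6 6 8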